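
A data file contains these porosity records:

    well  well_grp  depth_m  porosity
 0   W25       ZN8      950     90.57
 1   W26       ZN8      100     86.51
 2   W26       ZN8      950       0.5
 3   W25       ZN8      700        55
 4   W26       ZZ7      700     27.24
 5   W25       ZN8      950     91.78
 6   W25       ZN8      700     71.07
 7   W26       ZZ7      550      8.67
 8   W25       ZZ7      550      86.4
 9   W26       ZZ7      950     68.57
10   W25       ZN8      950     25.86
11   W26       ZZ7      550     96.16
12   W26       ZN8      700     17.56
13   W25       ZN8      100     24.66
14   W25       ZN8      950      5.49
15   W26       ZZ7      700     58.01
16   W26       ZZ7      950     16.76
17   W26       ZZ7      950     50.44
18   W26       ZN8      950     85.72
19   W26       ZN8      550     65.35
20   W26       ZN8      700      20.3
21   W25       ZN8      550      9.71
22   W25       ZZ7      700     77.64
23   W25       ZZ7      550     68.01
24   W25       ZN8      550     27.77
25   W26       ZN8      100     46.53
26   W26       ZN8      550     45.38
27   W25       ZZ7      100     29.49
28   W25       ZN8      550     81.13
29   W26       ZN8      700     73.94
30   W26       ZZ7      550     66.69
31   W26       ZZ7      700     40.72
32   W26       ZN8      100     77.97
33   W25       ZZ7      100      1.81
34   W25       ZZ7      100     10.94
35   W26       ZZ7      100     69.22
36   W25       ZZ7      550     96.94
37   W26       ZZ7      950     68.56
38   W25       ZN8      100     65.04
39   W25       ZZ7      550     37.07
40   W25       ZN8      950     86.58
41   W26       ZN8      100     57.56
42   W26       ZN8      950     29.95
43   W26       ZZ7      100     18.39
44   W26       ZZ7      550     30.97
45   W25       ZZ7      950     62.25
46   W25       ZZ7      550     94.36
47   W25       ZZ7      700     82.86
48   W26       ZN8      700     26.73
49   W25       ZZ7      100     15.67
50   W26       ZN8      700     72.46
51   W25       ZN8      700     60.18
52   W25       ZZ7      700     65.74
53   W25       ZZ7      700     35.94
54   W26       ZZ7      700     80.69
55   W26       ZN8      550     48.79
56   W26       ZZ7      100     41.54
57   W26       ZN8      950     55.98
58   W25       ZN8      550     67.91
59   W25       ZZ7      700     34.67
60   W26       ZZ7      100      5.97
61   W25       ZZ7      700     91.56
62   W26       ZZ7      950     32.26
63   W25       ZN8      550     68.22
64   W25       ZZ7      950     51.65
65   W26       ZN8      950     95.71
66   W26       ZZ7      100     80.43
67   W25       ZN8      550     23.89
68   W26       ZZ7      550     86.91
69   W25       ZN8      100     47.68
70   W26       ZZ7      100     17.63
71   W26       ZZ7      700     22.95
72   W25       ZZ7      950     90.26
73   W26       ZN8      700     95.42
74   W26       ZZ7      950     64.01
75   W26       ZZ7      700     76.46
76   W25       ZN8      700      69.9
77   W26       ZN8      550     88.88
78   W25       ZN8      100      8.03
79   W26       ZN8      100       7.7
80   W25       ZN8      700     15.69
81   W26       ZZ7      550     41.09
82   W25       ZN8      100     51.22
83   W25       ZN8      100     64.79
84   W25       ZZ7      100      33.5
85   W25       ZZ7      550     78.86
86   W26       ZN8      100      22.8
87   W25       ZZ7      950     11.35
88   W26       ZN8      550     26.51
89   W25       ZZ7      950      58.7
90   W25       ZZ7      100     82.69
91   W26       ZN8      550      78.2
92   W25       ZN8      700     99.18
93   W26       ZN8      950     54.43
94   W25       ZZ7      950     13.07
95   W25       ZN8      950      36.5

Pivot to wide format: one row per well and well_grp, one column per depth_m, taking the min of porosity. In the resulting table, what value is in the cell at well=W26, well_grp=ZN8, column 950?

Rows with well=W26, well_grp=ZN8 and depth_m=950: porosity values are 0.5, 85.72, 29.95, 55.98, 95.71, 54.43.
min(0.5, 85.72, 29.95, 55.98, 95.71, 54.43) = 0.5.

0.5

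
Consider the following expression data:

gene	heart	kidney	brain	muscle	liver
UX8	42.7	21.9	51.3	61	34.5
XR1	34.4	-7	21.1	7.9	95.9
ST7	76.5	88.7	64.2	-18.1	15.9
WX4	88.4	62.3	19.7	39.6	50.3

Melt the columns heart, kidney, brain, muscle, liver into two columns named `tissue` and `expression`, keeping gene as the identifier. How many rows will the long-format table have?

20

4 gene values × 5 melted columns = 20 rows.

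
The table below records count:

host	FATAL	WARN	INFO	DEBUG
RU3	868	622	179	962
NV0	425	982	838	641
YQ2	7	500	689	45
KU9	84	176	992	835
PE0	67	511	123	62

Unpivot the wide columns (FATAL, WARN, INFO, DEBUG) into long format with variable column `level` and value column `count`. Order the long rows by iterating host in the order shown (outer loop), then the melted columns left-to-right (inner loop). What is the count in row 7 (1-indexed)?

20 rows total (5 × 4). Row 7: index ⌊(7-1)/4⌋ = 1 into host → NV0; (7-1) mod 4 = 2 into the melted columns → INFO.
So row 7 is (NV0, INFO, 838); count = 838.

838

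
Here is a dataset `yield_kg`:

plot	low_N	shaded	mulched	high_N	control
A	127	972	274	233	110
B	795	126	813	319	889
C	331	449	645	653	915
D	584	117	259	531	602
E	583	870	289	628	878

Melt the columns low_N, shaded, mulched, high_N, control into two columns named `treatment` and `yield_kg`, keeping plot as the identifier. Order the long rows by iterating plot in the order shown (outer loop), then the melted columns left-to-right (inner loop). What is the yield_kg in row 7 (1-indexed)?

126

25 rows total (5 × 5). Row 7: index ⌊(7-1)/5⌋ = 1 into plot → B; (7-1) mod 5 = 1 into the melted columns → shaded.
So row 7 is (B, shaded, 126); yield_kg = 126.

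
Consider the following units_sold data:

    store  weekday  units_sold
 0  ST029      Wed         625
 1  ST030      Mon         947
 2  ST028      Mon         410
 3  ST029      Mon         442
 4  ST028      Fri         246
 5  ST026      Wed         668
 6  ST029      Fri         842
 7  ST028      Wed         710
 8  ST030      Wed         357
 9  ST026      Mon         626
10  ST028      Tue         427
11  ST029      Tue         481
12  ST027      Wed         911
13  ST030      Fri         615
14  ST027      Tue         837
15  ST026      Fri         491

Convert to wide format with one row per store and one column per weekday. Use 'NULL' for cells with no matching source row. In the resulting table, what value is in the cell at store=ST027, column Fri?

No long-format row has store=ST027 and weekday=Fri, so the cell is NULL.

NULL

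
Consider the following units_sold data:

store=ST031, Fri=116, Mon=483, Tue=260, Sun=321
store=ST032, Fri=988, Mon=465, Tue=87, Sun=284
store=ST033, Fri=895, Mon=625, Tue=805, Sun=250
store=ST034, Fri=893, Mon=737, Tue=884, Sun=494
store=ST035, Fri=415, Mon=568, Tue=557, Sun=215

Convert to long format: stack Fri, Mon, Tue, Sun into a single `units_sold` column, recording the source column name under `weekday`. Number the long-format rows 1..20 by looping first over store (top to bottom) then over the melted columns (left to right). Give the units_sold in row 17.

415

20 rows total (5 × 4). Row 17: index ⌊(17-1)/4⌋ = 4 into store → ST035; (17-1) mod 4 = 0 into the melted columns → Fri.
So row 17 is (ST035, Fri, 415); units_sold = 415.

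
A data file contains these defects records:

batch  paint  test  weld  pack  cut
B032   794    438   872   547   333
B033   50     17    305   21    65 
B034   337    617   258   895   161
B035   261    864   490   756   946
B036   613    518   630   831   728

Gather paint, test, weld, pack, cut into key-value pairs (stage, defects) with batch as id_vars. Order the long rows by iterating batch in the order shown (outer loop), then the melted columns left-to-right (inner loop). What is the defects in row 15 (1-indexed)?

25 rows total (5 × 5). Row 15: index ⌊(15-1)/5⌋ = 2 into batch → B034; (15-1) mod 5 = 4 into the melted columns → cut.
So row 15 is (B034, cut, 161); defects = 161.

161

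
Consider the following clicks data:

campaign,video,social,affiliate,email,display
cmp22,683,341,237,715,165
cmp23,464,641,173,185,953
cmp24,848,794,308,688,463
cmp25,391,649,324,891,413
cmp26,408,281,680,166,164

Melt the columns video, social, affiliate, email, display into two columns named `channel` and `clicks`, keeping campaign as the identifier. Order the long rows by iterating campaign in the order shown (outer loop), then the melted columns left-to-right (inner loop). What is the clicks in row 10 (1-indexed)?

953

25 rows total (5 × 5). Row 10: index ⌊(10-1)/5⌋ = 1 into campaign → cmp23; (10-1) mod 5 = 4 into the melted columns → display.
So row 10 is (cmp23, display, 953); clicks = 953.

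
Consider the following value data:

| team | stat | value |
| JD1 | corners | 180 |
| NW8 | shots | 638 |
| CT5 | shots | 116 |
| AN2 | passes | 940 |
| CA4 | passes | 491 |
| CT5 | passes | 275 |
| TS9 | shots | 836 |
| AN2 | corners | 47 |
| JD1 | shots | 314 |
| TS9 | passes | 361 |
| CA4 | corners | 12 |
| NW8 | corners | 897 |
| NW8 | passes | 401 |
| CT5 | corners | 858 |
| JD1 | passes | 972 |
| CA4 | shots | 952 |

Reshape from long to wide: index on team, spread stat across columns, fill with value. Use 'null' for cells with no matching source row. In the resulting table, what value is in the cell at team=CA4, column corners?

The long row with team=CA4, stat=corners has value=12.

12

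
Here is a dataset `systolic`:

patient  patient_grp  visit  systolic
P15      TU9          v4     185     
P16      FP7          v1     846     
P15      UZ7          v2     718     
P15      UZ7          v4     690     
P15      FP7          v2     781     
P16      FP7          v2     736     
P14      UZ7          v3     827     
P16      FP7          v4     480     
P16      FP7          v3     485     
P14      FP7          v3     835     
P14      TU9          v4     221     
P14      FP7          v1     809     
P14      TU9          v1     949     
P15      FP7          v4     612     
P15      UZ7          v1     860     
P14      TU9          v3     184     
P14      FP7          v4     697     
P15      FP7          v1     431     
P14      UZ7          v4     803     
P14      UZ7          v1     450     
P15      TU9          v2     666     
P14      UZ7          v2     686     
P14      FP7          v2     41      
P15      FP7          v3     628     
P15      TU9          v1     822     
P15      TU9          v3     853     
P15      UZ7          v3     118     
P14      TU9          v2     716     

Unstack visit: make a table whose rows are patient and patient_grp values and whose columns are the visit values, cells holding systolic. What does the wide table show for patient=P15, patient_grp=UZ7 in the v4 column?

690

Wide layout: rows indexed by patient and patient_grp, columns are the 4 distinct visit values (v4, v1, v2, v3).
Cell (patient=P15, patient_grp=UZ7, visit=v4) draws from the long row where patient=P15, patient_grp=UZ7 and visit=v4, which has systolic=690.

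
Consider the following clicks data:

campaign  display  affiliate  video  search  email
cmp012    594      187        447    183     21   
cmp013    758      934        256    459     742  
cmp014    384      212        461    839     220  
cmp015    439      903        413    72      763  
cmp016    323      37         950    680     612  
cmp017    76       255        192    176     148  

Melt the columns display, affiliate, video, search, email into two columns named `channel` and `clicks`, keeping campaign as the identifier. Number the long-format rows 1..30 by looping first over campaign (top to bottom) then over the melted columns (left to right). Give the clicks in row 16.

30 rows total (6 × 5). Row 16: index ⌊(16-1)/5⌋ = 3 into campaign → cmp015; (16-1) mod 5 = 0 into the melted columns → display.
So row 16 is (cmp015, display, 439); clicks = 439.

439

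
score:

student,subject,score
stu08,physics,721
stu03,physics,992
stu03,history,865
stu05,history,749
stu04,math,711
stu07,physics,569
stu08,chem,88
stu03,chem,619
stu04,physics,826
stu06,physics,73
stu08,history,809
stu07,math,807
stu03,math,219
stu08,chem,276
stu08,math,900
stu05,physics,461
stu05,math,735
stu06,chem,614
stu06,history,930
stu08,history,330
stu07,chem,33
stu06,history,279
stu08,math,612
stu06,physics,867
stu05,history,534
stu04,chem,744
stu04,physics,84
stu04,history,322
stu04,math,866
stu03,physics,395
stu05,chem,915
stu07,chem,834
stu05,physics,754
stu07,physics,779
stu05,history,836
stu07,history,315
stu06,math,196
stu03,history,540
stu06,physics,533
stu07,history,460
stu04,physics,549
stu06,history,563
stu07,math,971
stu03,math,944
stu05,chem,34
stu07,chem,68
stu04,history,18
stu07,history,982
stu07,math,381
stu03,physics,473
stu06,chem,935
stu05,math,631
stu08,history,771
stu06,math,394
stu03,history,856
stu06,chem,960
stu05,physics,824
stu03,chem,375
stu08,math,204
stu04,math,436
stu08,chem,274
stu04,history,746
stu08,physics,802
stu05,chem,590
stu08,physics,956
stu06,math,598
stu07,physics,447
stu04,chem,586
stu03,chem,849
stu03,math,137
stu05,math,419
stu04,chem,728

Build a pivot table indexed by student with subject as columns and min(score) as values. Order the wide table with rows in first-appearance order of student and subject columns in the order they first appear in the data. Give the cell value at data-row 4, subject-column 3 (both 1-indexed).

436

With rows in first-appearance order of student, row 4 is student=stu04. subject columns in first-appearance order: physics, history, math, chem; column 3 is math.
Long rows with student=stu04, subject=math: min(711, 866, 436) = 436.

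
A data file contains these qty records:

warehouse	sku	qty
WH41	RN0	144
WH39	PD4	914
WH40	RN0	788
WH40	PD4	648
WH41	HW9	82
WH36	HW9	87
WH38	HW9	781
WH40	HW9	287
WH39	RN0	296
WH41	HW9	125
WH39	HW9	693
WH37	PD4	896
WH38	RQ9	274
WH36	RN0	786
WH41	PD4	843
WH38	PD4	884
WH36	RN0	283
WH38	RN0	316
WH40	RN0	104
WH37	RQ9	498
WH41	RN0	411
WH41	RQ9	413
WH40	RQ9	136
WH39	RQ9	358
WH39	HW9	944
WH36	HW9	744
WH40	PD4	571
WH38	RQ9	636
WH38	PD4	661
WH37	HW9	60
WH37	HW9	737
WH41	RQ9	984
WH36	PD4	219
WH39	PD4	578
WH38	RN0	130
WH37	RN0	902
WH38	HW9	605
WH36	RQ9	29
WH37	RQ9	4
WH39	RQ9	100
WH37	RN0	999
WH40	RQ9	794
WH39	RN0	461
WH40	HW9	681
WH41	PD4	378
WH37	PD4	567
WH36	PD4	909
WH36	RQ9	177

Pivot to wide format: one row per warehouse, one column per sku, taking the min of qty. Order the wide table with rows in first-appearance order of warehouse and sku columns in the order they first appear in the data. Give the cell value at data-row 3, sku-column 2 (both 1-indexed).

With rows in first-appearance order of warehouse, row 3 is warehouse=WH40. sku columns in first-appearance order: RN0, PD4, HW9, RQ9; column 2 is PD4.
Long rows with warehouse=WH40, sku=PD4: min(648, 571) = 571.

571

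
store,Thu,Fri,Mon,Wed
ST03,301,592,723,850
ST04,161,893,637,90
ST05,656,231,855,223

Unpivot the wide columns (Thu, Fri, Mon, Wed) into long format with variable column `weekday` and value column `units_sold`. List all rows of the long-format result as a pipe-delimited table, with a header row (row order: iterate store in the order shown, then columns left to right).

| store | weekday | units_sold |
| ST03 | Thu | 301 |
| ST03 | Fri | 592 |
| ST03 | Mon | 723 |
| ST03 | Wed | 850 |
| ST04 | Thu | 161 |
| ST04 | Fri | 893 |
| ST04 | Mon | 637 |
| ST04 | Wed | 90 |
| ST05 | Thu | 656 |
| ST05 | Fri | 231 |
| ST05 | Mon | 855 |
| ST05 | Wed | 223 |

Each (store, column) pair becomes one row: 3 × 4 = 12 rows.
For example, (ST03, Thu) → units_sold=301.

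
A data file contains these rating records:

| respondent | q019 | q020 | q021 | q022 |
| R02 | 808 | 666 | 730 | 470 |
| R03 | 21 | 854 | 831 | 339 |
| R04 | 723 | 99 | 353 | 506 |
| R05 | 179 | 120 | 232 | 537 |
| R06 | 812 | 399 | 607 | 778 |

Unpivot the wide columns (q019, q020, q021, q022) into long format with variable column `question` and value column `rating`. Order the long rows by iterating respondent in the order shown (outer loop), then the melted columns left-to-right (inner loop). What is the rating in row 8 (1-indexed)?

20 rows total (5 × 4). Row 8: index ⌊(8-1)/4⌋ = 1 into respondent → R03; (8-1) mod 4 = 3 into the melted columns → q022.
So row 8 is (R03, q022, 339); rating = 339.

339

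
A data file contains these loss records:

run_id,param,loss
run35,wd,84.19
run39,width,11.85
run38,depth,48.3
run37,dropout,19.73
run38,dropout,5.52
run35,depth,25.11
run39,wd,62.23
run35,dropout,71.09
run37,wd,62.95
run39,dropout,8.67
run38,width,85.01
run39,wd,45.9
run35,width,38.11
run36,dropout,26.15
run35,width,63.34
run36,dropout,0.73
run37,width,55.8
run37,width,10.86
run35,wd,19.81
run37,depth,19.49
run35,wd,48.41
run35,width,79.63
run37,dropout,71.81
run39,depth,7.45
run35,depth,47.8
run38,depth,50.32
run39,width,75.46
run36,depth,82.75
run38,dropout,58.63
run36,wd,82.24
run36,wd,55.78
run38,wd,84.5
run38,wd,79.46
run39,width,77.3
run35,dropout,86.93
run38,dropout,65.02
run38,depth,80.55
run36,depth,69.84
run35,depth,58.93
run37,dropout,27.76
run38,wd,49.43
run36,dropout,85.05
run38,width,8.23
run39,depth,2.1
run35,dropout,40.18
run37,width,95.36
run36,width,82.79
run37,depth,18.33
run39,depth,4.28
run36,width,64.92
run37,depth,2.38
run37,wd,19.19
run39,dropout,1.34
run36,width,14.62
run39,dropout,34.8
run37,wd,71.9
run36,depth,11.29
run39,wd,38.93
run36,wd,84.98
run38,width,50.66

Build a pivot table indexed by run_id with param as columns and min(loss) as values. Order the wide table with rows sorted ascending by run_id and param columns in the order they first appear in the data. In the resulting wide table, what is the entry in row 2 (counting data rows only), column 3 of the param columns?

11.29

With rows sorted ascending by run_id, row 2 is run_id=run36. param columns in first-appearance order: wd, width, depth, dropout; column 3 is depth.
Long rows with run_id=run36, param=depth: min(82.75, 69.84, 11.29) = 11.29.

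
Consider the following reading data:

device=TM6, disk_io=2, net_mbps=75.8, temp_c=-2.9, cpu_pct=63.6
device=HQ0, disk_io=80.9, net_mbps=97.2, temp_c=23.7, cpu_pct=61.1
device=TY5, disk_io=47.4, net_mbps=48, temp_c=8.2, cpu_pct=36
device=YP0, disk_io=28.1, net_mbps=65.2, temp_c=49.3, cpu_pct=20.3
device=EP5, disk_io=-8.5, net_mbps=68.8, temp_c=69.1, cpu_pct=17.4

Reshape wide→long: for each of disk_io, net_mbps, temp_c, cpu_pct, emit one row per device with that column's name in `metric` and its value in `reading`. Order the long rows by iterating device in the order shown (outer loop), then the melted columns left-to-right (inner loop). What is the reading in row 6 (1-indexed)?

97.2

20 rows total (5 × 4). Row 6: index ⌊(6-1)/4⌋ = 1 into device → HQ0; (6-1) mod 4 = 1 into the melted columns → net_mbps.
So row 6 is (HQ0, net_mbps, 97.2); reading = 97.2.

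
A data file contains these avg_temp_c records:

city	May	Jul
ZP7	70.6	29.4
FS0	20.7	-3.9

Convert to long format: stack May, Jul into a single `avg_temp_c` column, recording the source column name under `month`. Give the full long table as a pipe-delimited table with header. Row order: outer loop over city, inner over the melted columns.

| city | month | avg_temp_c |
| ZP7 | May | 70.6 |
| ZP7 | Jul | 29.4 |
| FS0 | May | 20.7 |
| FS0 | Jul | -3.9 |

Each (city, column) pair becomes one row: 2 × 2 = 4 rows.
For example, (ZP7, May) → avg_temp_c=70.6.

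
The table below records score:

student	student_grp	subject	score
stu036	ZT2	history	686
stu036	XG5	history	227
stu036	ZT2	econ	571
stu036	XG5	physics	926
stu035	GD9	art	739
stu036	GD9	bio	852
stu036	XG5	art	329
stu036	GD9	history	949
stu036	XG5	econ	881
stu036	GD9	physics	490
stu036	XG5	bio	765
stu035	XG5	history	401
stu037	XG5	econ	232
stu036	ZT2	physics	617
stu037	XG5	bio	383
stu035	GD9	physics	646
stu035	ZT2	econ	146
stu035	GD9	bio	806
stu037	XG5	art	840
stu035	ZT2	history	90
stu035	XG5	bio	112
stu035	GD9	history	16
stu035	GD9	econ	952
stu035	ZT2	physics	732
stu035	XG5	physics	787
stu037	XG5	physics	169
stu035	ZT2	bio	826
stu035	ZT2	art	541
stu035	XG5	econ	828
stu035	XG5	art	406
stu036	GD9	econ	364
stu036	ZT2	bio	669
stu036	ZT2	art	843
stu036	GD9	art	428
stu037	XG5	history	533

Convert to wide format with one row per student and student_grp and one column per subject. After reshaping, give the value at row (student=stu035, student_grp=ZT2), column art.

541

Wide layout: rows indexed by student and student_grp, columns are the 5 distinct subject values (history, econ, physics, art, bio).
Cell (student=stu035, student_grp=ZT2, subject=art) draws from the long row where student=stu035, student_grp=ZT2 and subject=art, which has score=541.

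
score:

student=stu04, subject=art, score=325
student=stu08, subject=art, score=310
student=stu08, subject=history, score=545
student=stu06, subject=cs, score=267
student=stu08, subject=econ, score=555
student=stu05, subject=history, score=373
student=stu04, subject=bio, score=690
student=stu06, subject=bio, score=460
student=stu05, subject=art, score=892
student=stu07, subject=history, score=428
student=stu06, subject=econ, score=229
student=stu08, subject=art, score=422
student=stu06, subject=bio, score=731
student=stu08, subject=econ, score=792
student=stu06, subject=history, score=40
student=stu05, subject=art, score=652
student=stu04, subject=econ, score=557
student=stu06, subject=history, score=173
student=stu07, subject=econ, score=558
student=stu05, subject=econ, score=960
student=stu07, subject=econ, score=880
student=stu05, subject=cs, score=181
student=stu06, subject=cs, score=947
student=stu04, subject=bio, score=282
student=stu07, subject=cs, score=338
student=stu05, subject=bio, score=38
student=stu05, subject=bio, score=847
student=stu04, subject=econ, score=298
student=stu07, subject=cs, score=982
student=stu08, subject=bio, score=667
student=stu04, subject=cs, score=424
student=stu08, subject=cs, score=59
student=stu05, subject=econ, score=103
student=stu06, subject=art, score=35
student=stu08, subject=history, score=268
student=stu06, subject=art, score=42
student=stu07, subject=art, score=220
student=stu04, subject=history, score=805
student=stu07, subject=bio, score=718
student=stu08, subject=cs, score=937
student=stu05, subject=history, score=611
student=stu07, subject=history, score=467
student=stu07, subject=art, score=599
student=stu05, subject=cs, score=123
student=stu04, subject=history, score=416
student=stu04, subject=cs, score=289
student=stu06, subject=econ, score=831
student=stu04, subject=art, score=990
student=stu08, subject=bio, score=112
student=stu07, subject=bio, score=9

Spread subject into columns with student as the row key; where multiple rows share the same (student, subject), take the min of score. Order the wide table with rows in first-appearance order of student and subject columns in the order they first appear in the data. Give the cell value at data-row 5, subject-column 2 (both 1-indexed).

With rows in first-appearance order of student, row 5 is student=stu07. subject columns in first-appearance order: art, history, cs, econ, bio; column 2 is history.
Long rows with student=stu07, subject=history: min(428, 467) = 428.

428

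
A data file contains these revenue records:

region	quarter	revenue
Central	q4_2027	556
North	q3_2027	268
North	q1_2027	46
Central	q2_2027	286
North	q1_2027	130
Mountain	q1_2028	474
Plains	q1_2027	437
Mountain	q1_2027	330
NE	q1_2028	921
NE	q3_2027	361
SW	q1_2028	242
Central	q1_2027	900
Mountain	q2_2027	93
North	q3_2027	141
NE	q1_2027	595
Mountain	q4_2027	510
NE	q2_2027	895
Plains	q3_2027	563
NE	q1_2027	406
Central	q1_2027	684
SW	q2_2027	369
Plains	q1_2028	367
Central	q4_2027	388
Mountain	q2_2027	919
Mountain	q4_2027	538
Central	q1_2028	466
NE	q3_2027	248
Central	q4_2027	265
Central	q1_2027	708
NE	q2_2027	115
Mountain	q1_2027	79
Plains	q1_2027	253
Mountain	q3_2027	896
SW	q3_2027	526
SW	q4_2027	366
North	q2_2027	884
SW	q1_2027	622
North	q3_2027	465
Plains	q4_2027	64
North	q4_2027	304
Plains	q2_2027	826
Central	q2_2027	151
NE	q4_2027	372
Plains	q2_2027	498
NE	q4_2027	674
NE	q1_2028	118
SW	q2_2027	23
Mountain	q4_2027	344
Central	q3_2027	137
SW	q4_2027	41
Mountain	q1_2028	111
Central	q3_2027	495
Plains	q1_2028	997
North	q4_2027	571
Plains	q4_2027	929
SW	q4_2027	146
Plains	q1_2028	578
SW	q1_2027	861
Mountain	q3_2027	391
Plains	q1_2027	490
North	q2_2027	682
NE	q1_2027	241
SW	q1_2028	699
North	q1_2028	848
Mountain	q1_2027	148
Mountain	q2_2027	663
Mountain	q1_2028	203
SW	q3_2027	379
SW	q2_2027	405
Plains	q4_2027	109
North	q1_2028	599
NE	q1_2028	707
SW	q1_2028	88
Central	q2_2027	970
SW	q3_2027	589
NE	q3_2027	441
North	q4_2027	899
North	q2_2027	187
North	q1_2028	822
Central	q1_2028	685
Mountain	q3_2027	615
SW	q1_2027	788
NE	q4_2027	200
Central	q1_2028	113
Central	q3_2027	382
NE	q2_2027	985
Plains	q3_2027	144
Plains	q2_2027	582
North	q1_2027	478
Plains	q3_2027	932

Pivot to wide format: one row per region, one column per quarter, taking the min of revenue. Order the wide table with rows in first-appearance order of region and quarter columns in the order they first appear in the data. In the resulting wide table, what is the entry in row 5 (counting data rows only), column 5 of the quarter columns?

118

With rows in first-appearance order of region, row 5 is region=NE. quarter columns in first-appearance order: q4_2027, q3_2027, q1_2027, q2_2027, q1_2028; column 5 is q1_2028.
Long rows with region=NE, quarter=q1_2028: min(921, 118, 707) = 118.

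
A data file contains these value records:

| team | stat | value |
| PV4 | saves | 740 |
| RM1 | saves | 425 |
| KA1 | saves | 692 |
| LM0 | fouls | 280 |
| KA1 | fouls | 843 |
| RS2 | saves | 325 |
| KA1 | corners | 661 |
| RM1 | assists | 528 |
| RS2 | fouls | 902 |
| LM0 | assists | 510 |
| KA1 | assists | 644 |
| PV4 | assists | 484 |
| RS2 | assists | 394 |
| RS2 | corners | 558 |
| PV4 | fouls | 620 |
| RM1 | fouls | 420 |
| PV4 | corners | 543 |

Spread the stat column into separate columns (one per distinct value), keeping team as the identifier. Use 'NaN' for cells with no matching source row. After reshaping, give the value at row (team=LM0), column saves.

No long-format row has team=LM0 and stat=saves, so the cell is NaN.

NaN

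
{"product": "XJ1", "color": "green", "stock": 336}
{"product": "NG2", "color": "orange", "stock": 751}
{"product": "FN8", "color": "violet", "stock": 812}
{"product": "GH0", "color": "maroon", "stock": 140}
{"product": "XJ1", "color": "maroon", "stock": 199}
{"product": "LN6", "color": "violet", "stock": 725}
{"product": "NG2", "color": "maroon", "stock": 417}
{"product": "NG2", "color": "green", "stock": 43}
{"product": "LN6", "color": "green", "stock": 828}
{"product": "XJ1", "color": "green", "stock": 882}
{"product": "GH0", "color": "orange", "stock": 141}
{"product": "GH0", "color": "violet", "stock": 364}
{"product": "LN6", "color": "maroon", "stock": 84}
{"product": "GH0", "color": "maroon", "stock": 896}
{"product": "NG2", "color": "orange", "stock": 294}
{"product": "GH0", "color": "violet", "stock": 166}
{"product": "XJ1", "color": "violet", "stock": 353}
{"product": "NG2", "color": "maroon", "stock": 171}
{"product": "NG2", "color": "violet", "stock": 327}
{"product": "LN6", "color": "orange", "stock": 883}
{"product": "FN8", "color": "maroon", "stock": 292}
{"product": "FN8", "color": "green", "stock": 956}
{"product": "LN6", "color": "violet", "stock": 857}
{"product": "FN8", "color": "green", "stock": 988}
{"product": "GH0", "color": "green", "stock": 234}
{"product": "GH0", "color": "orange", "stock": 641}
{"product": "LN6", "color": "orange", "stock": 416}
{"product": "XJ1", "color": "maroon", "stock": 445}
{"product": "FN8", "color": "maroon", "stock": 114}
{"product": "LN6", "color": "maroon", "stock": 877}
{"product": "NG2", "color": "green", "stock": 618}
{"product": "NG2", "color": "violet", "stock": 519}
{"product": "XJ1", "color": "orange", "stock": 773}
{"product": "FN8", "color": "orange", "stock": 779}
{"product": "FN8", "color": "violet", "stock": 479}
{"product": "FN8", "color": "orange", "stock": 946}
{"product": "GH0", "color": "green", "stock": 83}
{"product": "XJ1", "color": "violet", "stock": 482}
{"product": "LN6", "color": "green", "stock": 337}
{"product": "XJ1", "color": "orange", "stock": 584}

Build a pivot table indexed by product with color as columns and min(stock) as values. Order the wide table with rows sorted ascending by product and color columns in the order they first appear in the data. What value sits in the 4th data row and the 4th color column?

With rows sorted ascending by product, row 4 is product=NG2. color columns in first-appearance order: green, orange, violet, maroon; column 4 is maroon.
Long rows with product=NG2, color=maroon: min(417, 171) = 171.

171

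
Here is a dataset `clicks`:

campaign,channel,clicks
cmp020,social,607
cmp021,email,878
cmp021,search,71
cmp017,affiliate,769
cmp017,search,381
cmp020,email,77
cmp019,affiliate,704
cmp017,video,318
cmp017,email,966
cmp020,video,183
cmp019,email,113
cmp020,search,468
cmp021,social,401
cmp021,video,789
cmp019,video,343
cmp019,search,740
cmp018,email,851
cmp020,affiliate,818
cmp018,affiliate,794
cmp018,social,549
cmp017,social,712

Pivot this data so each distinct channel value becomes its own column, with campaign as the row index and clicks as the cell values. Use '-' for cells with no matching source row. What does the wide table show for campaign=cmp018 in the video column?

No long-format row has campaign=cmp018 and channel=video, so the cell is -.

-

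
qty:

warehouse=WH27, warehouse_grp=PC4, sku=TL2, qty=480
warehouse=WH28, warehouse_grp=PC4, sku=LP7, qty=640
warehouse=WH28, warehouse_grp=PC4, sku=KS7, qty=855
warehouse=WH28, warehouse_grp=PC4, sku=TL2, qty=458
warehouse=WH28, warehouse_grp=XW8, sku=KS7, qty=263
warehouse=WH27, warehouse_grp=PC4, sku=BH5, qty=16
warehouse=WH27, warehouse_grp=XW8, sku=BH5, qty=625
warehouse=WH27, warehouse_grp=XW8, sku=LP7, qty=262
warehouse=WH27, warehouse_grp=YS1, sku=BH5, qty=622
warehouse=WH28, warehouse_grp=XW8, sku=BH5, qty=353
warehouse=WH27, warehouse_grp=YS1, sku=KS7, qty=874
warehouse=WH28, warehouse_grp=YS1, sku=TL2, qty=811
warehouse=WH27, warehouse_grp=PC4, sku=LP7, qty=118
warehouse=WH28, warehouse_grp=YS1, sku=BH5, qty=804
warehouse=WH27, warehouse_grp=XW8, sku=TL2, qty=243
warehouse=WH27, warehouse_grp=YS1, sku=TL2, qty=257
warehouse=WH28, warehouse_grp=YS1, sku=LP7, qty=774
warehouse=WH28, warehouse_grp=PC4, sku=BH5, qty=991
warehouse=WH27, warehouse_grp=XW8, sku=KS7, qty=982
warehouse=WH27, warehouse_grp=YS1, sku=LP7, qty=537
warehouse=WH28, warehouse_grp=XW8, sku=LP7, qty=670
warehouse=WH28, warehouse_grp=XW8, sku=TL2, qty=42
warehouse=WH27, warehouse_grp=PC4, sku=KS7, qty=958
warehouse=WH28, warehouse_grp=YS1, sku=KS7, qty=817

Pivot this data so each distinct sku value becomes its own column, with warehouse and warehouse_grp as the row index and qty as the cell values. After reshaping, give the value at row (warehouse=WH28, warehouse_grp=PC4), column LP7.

640

Wide layout: rows indexed by warehouse and warehouse_grp, columns are the 4 distinct sku values (TL2, LP7, KS7, BH5).
Cell (warehouse=WH28, warehouse_grp=PC4, sku=LP7) draws from the long row where warehouse=WH28, warehouse_grp=PC4 and sku=LP7, which has qty=640.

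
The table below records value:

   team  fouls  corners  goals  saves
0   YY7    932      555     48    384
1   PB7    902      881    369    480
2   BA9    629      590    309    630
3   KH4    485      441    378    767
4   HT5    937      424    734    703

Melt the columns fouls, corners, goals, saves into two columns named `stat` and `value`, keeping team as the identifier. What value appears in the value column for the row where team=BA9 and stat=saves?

Unpivoting turns each (team, wide-column) pair into one long row.
The wide cell at row BA9, column saves holds 630, so the long row (BA9, saves) has value=630.

630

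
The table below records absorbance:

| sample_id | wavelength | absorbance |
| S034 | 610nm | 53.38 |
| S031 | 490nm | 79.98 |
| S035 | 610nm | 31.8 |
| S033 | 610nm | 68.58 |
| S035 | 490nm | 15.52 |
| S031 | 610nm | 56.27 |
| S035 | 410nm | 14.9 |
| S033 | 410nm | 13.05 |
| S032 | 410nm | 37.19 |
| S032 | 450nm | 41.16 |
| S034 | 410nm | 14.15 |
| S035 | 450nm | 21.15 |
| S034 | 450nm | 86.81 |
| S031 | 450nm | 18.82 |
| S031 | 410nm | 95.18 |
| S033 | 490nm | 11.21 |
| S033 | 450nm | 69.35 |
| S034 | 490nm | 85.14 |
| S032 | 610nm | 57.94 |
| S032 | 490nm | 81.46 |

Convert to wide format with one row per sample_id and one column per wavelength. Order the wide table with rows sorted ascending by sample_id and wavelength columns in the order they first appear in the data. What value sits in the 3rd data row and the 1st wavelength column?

68.58

With rows sorted ascending by sample_id, row 3 is sample_id=S033. wavelength columns in first-appearance order: 610nm, 490nm, 410nm, 450nm; column 1 is 610nm.
Long rows with sample_id=S033, wavelength=610nm: absorbance = 68.58.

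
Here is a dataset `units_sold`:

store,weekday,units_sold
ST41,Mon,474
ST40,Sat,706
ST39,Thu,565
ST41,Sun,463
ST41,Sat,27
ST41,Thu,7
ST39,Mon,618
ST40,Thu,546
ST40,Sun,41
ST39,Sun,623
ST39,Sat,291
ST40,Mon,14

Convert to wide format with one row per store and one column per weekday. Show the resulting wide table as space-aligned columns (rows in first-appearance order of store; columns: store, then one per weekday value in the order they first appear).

store  Mon  Sat  Thu  Sun
ST41   474  27   7    463
ST40   14   706  546  41 
ST39   618  291  565  623

Columns: store plus the 4 distinct weekday values (Mon, Sat, Thu, Sun).
For example, row ST41 column Mon takes units_sold=474 from the long row (ST41, Mon).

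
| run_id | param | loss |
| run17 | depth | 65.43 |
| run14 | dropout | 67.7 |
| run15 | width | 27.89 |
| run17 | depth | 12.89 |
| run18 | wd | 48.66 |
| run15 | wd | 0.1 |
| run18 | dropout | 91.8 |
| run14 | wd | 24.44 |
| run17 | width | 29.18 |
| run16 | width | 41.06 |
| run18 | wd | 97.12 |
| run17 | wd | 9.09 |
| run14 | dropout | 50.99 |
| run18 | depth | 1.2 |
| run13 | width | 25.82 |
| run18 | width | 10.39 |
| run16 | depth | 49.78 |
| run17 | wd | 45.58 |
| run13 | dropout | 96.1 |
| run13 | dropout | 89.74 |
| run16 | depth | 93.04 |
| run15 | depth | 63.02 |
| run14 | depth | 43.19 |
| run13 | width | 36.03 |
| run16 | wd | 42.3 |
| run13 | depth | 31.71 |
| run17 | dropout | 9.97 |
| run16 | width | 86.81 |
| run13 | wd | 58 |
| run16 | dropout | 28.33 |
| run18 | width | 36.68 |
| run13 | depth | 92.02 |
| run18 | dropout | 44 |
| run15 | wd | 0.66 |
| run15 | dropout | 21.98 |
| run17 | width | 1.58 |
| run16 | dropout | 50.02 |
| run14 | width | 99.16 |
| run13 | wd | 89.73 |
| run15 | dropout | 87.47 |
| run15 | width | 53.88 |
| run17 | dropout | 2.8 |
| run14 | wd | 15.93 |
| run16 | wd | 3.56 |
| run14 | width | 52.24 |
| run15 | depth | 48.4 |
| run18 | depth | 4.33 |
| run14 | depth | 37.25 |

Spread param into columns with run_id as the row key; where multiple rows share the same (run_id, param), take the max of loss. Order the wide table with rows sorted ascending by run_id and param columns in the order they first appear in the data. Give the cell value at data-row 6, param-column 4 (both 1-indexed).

With rows sorted ascending by run_id, row 6 is run_id=run18. param columns in first-appearance order: depth, dropout, width, wd; column 4 is wd.
Long rows with run_id=run18, param=wd: max(48.66, 97.12) = 97.12.

97.12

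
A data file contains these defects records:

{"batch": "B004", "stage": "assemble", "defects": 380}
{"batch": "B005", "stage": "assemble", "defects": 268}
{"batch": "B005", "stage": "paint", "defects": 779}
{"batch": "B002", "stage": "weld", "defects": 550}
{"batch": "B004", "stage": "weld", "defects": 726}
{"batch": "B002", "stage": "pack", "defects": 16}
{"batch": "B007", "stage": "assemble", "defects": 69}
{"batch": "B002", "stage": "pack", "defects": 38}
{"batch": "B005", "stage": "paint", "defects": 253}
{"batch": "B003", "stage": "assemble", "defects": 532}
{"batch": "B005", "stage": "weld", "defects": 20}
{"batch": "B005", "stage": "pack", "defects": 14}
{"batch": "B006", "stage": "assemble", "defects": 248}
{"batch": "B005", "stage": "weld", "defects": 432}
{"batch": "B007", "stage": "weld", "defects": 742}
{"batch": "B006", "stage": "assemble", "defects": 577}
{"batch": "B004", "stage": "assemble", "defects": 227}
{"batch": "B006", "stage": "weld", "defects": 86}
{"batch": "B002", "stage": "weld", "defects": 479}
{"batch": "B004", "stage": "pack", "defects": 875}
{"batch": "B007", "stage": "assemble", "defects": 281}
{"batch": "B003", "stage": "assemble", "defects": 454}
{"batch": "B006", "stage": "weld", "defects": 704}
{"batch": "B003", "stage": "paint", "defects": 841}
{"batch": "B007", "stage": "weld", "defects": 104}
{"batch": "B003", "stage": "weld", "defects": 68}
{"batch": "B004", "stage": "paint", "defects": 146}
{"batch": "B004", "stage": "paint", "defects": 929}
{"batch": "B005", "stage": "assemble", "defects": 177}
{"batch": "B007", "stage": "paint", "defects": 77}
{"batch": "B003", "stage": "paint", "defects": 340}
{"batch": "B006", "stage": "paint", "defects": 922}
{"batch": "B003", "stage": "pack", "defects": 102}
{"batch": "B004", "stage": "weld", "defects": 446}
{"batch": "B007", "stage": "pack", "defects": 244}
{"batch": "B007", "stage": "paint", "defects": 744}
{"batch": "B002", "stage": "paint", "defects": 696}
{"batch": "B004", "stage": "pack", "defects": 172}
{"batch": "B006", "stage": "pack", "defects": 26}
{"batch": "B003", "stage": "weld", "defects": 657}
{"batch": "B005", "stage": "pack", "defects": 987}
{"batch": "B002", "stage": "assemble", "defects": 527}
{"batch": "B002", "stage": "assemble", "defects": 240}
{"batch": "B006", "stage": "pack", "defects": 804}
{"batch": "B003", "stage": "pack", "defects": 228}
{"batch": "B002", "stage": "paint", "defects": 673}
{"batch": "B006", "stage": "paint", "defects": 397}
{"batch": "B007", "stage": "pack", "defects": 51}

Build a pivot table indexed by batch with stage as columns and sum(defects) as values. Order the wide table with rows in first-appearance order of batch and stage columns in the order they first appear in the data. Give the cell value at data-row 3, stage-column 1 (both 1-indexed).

767

With rows in first-appearance order of batch, row 3 is batch=B002. stage columns in first-appearance order: assemble, paint, weld, pack; column 1 is assemble.
Long rows with batch=B002, stage=assemble: 527 + 240 = 767.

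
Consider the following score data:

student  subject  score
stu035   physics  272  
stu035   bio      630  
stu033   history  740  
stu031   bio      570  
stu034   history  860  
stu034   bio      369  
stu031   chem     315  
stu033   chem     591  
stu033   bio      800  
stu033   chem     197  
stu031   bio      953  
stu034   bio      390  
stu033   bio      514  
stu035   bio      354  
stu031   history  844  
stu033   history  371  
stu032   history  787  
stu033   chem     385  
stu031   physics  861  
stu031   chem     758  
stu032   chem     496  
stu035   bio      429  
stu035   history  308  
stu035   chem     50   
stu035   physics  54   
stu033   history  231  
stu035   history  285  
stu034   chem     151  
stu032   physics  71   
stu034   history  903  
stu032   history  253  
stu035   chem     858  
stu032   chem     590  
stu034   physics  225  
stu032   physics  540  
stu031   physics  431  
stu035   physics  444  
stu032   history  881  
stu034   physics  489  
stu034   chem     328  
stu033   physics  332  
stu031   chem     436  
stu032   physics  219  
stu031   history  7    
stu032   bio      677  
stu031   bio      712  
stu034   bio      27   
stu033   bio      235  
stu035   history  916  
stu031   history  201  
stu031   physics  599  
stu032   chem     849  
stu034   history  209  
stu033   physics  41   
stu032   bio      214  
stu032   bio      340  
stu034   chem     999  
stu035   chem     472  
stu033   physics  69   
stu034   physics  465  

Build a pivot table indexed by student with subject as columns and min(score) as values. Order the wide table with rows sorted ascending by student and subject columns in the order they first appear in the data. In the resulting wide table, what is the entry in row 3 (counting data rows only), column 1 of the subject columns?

41

With rows sorted ascending by student, row 3 is student=stu033. subject columns in first-appearance order: physics, bio, history, chem; column 1 is physics.
Long rows with student=stu033, subject=physics: min(332, 41, 69) = 41.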